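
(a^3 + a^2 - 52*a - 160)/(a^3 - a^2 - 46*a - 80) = (a + 4)/(a + 2)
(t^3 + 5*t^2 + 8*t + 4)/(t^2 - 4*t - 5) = (t^2 + 4*t + 4)/(t - 5)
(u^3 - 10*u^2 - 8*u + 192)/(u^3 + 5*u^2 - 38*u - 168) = (u - 8)/(u + 7)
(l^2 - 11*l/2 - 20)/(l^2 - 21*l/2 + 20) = (2*l + 5)/(2*l - 5)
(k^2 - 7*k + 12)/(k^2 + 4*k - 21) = (k - 4)/(k + 7)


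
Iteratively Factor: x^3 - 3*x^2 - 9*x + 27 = (x - 3)*(x^2 - 9) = (x - 3)^2*(x + 3)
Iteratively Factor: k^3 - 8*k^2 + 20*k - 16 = (k - 2)*(k^2 - 6*k + 8) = (k - 4)*(k - 2)*(k - 2)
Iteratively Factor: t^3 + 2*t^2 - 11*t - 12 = (t + 1)*(t^2 + t - 12) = (t + 1)*(t + 4)*(t - 3)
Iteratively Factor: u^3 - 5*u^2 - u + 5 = (u - 5)*(u^2 - 1) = (u - 5)*(u + 1)*(u - 1)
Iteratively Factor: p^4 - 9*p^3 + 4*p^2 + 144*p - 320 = (p - 5)*(p^3 - 4*p^2 - 16*p + 64) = (p - 5)*(p + 4)*(p^2 - 8*p + 16) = (p - 5)*(p - 4)*(p + 4)*(p - 4)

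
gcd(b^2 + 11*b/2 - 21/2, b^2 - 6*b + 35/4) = 1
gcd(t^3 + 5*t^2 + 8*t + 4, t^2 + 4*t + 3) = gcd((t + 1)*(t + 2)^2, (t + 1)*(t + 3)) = t + 1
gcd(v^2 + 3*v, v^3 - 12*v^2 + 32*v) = v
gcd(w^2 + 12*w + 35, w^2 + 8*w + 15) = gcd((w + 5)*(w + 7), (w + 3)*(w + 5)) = w + 5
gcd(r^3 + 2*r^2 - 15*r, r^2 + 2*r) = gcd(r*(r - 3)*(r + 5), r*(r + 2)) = r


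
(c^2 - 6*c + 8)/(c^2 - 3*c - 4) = (c - 2)/(c + 1)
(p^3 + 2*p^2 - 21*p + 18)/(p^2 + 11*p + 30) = (p^2 - 4*p + 3)/(p + 5)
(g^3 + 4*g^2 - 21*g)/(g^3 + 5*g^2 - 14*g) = (g - 3)/(g - 2)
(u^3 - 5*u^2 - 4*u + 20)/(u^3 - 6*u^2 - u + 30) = (u - 2)/(u - 3)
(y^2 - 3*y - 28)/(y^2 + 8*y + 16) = (y - 7)/(y + 4)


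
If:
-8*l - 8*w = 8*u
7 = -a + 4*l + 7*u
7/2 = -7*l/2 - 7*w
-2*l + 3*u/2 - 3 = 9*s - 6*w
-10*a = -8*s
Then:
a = -2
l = 3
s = -5/2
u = -1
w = -2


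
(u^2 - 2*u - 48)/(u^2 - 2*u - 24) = (-u^2 + 2*u + 48)/(-u^2 + 2*u + 24)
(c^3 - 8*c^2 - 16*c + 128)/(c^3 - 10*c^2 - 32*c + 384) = (c^2 - 16)/(c^2 - 2*c - 48)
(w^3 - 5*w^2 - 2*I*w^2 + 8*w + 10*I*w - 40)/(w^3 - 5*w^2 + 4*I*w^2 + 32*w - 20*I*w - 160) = (w + 2*I)/(w + 8*I)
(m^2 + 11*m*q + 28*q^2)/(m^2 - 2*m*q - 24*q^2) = (-m - 7*q)/(-m + 6*q)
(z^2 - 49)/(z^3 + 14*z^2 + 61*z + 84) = (z - 7)/(z^2 + 7*z + 12)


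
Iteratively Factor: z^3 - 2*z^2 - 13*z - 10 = (z - 5)*(z^2 + 3*z + 2) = (z - 5)*(z + 1)*(z + 2)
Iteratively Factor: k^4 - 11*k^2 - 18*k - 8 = (k - 4)*(k^3 + 4*k^2 + 5*k + 2) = (k - 4)*(k + 2)*(k^2 + 2*k + 1) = (k - 4)*(k + 1)*(k + 2)*(k + 1)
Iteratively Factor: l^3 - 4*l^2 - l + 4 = (l - 1)*(l^2 - 3*l - 4) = (l - 1)*(l + 1)*(l - 4)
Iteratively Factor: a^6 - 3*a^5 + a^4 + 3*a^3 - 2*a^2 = (a - 2)*(a^5 - a^4 - a^3 + a^2) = (a - 2)*(a - 1)*(a^4 - a^2) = a*(a - 2)*(a - 1)*(a^3 - a) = a^2*(a - 2)*(a - 1)*(a^2 - 1) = a^2*(a - 2)*(a - 1)^2*(a + 1)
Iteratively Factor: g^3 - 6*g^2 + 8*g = (g - 4)*(g^2 - 2*g) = (g - 4)*(g - 2)*(g)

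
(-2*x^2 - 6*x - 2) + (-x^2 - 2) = -3*x^2 - 6*x - 4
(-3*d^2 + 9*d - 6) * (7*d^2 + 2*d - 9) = -21*d^4 + 57*d^3 + 3*d^2 - 93*d + 54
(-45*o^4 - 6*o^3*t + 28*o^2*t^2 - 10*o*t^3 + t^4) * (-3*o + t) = 135*o^5 - 27*o^4*t - 90*o^3*t^2 + 58*o^2*t^3 - 13*o*t^4 + t^5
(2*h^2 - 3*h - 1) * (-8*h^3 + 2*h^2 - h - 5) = -16*h^5 + 28*h^4 - 9*h^2 + 16*h + 5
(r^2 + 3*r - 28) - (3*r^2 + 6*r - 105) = -2*r^2 - 3*r + 77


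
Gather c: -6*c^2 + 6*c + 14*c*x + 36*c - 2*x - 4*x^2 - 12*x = -6*c^2 + c*(14*x + 42) - 4*x^2 - 14*x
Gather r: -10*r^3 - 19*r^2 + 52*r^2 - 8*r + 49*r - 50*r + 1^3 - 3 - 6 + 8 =-10*r^3 + 33*r^2 - 9*r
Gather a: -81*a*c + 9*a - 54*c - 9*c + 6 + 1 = a*(9 - 81*c) - 63*c + 7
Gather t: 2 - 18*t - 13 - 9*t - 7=-27*t - 18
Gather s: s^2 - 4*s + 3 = s^2 - 4*s + 3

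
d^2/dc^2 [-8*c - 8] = 0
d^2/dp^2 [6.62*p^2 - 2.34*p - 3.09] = 13.2400000000000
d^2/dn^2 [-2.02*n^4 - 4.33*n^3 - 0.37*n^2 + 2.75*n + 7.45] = -24.24*n^2 - 25.98*n - 0.74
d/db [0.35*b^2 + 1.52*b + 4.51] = 0.7*b + 1.52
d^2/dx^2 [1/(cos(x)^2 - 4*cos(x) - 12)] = (4*sin(x)^4 - 66*sin(x)^2 - 33*cos(x) - 3*cos(3*x) + 6)/(sin(x)^2 + 4*cos(x) + 11)^3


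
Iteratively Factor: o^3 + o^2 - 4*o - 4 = (o - 2)*(o^2 + 3*o + 2) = (o - 2)*(o + 2)*(o + 1)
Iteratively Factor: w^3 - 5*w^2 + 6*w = (w - 3)*(w^2 - 2*w) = w*(w - 3)*(w - 2)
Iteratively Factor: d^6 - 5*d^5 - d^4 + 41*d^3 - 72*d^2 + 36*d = (d + 3)*(d^5 - 8*d^4 + 23*d^3 - 28*d^2 + 12*d) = (d - 3)*(d + 3)*(d^4 - 5*d^3 + 8*d^2 - 4*d) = d*(d - 3)*(d + 3)*(d^3 - 5*d^2 + 8*d - 4) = d*(d - 3)*(d - 1)*(d + 3)*(d^2 - 4*d + 4) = d*(d - 3)*(d - 2)*(d - 1)*(d + 3)*(d - 2)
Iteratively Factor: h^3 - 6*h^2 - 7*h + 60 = (h - 4)*(h^2 - 2*h - 15) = (h - 4)*(h + 3)*(h - 5)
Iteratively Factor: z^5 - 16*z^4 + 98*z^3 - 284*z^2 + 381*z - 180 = (z - 4)*(z^4 - 12*z^3 + 50*z^2 - 84*z + 45) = (z - 5)*(z - 4)*(z^3 - 7*z^2 + 15*z - 9) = (z - 5)*(z - 4)*(z - 1)*(z^2 - 6*z + 9) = (z - 5)*(z - 4)*(z - 3)*(z - 1)*(z - 3)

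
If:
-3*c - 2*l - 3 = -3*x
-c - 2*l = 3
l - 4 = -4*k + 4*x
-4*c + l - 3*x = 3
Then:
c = -9/13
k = 43/52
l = -15/13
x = -6/13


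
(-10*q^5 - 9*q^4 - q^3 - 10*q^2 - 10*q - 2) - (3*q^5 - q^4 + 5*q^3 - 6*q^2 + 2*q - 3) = -13*q^5 - 8*q^4 - 6*q^3 - 4*q^2 - 12*q + 1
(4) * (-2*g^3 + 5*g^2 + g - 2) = -8*g^3 + 20*g^2 + 4*g - 8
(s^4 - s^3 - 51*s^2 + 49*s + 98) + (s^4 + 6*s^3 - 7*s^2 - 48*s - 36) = 2*s^4 + 5*s^3 - 58*s^2 + s + 62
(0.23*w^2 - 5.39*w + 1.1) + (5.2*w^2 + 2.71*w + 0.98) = 5.43*w^2 - 2.68*w + 2.08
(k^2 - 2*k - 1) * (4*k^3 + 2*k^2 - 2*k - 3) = 4*k^5 - 6*k^4 - 10*k^3 - k^2 + 8*k + 3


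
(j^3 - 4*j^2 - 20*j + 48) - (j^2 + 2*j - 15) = j^3 - 5*j^2 - 22*j + 63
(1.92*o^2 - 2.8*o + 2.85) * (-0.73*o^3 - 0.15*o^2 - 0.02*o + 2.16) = -1.4016*o^5 + 1.756*o^4 - 1.6989*o^3 + 3.7757*o^2 - 6.105*o + 6.156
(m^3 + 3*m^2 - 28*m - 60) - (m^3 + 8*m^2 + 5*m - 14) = -5*m^2 - 33*m - 46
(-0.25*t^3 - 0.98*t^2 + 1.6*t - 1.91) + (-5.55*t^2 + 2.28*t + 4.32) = -0.25*t^3 - 6.53*t^2 + 3.88*t + 2.41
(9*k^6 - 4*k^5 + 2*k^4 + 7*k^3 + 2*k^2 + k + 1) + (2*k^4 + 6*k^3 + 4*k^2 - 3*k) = 9*k^6 - 4*k^5 + 4*k^4 + 13*k^3 + 6*k^2 - 2*k + 1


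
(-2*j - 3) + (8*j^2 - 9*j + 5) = 8*j^2 - 11*j + 2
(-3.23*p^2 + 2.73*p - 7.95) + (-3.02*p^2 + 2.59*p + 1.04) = -6.25*p^2 + 5.32*p - 6.91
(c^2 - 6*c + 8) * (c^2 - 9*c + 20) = c^4 - 15*c^3 + 82*c^2 - 192*c + 160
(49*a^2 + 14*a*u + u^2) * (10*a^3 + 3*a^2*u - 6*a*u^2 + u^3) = 490*a^5 + 287*a^4*u - 242*a^3*u^2 - 32*a^2*u^3 + 8*a*u^4 + u^5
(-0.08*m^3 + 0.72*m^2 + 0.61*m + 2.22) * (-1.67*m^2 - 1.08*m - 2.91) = 0.1336*m^5 - 1.116*m^4 - 1.5635*m^3 - 6.4614*m^2 - 4.1727*m - 6.4602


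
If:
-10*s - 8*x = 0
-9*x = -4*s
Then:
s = 0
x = 0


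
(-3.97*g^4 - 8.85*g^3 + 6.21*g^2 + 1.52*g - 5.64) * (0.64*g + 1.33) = -2.5408*g^5 - 10.9441*g^4 - 7.7961*g^3 + 9.2321*g^2 - 1.588*g - 7.5012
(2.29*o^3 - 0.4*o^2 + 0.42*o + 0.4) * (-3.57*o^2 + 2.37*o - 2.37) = -8.1753*o^5 + 6.8553*o^4 - 7.8747*o^3 + 0.5154*o^2 - 0.0474*o - 0.948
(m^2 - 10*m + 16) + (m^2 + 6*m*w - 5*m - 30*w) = 2*m^2 + 6*m*w - 15*m - 30*w + 16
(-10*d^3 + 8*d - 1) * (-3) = 30*d^3 - 24*d + 3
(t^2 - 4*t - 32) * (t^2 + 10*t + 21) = t^4 + 6*t^3 - 51*t^2 - 404*t - 672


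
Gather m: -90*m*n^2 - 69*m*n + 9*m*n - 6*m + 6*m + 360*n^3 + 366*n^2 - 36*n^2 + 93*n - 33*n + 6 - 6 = m*(-90*n^2 - 60*n) + 360*n^3 + 330*n^2 + 60*n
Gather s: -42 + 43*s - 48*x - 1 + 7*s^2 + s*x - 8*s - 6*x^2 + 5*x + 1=7*s^2 + s*(x + 35) - 6*x^2 - 43*x - 42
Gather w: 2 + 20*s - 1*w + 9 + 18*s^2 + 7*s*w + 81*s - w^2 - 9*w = 18*s^2 + 101*s - w^2 + w*(7*s - 10) + 11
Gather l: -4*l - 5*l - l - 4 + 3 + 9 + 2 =10 - 10*l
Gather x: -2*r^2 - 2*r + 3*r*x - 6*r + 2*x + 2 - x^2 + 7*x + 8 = -2*r^2 - 8*r - x^2 + x*(3*r + 9) + 10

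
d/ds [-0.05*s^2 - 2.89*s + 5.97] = -0.1*s - 2.89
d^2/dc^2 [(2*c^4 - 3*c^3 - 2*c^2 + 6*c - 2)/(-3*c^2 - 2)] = 4*(-9*c^6 - 18*c^4 - 36*c^3 - 15*c^2 + 72*c - 2)/(27*c^6 + 54*c^4 + 36*c^2 + 8)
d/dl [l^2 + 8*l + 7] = 2*l + 8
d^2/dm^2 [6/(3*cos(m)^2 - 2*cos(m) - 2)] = 3*(72*sin(m)^4 - 92*sin(m)^2 + 37*cos(m) - 9*cos(3*m) - 20)/(3*sin(m)^2 + 2*cos(m) - 1)^3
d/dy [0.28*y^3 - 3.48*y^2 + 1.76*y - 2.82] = 0.84*y^2 - 6.96*y + 1.76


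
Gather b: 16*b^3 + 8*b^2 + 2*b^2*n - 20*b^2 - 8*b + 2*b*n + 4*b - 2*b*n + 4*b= 16*b^3 + b^2*(2*n - 12)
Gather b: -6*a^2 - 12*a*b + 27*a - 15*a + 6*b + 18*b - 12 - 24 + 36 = -6*a^2 + 12*a + b*(24 - 12*a)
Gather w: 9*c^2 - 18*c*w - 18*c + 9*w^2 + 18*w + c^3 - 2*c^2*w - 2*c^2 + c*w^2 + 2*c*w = c^3 + 7*c^2 - 18*c + w^2*(c + 9) + w*(-2*c^2 - 16*c + 18)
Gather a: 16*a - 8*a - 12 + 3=8*a - 9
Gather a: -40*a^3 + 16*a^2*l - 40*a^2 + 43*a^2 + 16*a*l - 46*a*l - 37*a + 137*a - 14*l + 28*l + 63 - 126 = -40*a^3 + a^2*(16*l + 3) + a*(100 - 30*l) + 14*l - 63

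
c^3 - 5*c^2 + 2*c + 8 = (c - 4)*(c - 2)*(c + 1)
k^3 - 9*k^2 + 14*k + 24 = (k - 6)*(k - 4)*(k + 1)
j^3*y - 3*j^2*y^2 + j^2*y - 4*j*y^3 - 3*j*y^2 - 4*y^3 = (j - 4*y)*(j + y)*(j*y + y)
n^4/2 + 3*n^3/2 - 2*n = n*(n/2 + 1)*(n - 1)*(n + 2)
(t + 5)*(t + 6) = t^2 + 11*t + 30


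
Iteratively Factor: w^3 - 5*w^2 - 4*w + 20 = (w - 2)*(w^2 - 3*w - 10) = (w - 2)*(w + 2)*(w - 5)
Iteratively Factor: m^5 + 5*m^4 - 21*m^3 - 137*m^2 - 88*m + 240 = (m + 4)*(m^4 + m^3 - 25*m^2 - 37*m + 60) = (m - 1)*(m + 4)*(m^3 + 2*m^2 - 23*m - 60) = (m - 5)*(m - 1)*(m + 4)*(m^2 + 7*m + 12) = (m - 5)*(m - 1)*(m + 3)*(m + 4)*(m + 4)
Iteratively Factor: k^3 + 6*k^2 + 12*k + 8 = (k + 2)*(k^2 + 4*k + 4) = (k + 2)^2*(k + 2)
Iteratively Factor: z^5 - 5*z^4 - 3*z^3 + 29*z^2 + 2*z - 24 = (z + 1)*(z^4 - 6*z^3 + 3*z^2 + 26*z - 24) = (z - 1)*(z + 1)*(z^3 - 5*z^2 - 2*z + 24) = (z - 1)*(z + 1)*(z + 2)*(z^2 - 7*z + 12) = (z - 3)*(z - 1)*(z + 1)*(z + 2)*(z - 4)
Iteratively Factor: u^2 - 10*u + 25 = (u - 5)*(u - 5)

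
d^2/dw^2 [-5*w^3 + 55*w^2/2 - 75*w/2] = 55 - 30*w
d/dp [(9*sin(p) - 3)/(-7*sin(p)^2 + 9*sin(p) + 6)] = 3*(21*sin(p)^2 - 14*sin(p) + 27)*cos(p)/(7*sin(p)^2 - 9*sin(p) - 6)^2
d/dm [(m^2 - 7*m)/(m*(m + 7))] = 14/(m^2 + 14*m + 49)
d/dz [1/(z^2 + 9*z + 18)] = (-2*z - 9)/(z^2 + 9*z + 18)^2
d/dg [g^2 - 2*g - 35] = 2*g - 2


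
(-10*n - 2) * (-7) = 70*n + 14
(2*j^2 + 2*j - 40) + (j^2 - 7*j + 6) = 3*j^2 - 5*j - 34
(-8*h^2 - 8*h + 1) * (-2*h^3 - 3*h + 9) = 16*h^5 + 16*h^4 + 22*h^3 - 48*h^2 - 75*h + 9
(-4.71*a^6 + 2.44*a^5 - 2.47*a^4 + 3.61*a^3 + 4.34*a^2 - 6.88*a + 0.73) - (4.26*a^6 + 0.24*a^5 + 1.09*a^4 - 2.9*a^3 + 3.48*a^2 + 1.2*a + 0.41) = -8.97*a^6 + 2.2*a^5 - 3.56*a^4 + 6.51*a^3 + 0.86*a^2 - 8.08*a + 0.32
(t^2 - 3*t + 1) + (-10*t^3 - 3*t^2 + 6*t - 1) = -10*t^3 - 2*t^2 + 3*t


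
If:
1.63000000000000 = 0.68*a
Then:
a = 2.40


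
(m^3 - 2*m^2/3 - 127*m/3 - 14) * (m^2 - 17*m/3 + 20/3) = m^5 - 19*m^4/3 - 287*m^3/9 + 1993*m^2/9 - 1826*m/9 - 280/3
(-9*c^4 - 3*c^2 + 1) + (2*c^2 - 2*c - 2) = -9*c^4 - c^2 - 2*c - 1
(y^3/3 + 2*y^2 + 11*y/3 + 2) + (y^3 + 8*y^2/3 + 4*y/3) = 4*y^3/3 + 14*y^2/3 + 5*y + 2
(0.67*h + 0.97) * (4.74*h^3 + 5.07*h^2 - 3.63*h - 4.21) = 3.1758*h^4 + 7.9947*h^3 + 2.4858*h^2 - 6.3418*h - 4.0837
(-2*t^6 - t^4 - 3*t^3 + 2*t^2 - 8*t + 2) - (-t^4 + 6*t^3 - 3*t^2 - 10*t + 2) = -2*t^6 - 9*t^3 + 5*t^2 + 2*t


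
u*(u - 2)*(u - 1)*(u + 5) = u^4 + 2*u^3 - 13*u^2 + 10*u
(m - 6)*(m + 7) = m^2 + m - 42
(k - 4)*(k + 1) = k^2 - 3*k - 4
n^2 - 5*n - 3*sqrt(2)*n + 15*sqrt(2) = (n - 5)*(n - 3*sqrt(2))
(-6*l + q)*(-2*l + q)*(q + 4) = 12*l^2*q + 48*l^2 - 8*l*q^2 - 32*l*q + q^3 + 4*q^2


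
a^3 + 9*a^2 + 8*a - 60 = (a - 2)*(a + 5)*(a + 6)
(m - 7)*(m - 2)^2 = m^3 - 11*m^2 + 32*m - 28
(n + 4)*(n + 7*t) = n^2 + 7*n*t + 4*n + 28*t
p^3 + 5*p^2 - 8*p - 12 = (p - 2)*(p + 1)*(p + 6)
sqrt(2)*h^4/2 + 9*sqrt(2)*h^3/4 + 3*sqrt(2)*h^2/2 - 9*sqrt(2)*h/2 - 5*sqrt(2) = (h + 2)*(h + 5/2)*(h - sqrt(2))*(sqrt(2)*h/2 + 1)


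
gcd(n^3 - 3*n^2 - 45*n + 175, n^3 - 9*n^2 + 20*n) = n - 5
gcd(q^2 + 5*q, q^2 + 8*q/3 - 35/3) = q + 5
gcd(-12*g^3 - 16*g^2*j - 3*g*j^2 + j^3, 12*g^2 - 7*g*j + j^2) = 1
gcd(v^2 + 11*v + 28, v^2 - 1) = 1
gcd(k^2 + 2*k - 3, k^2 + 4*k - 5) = k - 1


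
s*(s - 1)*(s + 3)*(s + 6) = s^4 + 8*s^3 + 9*s^2 - 18*s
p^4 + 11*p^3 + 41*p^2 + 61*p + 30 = (p + 1)*(p + 2)*(p + 3)*(p + 5)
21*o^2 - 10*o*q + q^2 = (-7*o + q)*(-3*o + q)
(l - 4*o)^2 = l^2 - 8*l*o + 16*o^2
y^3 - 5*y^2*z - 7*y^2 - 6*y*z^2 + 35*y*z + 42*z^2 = (y - 7)*(y - 6*z)*(y + z)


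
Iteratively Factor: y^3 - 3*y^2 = (y - 3)*(y^2) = y*(y - 3)*(y)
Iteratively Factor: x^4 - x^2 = (x + 1)*(x^3 - x^2) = x*(x + 1)*(x^2 - x) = x*(x - 1)*(x + 1)*(x)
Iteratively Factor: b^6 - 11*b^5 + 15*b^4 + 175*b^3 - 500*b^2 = (b - 5)*(b^5 - 6*b^4 - 15*b^3 + 100*b^2) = b*(b - 5)*(b^4 - 6*b^3 - 15*b^2 + 100*b) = b^2*(b - 5)*(b^3 - 6*b^2 - 15*b + 100) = b^2*(b - 5)*(b + 4)*(b^2 - 10*b + 25) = b^2*(b - 5)^2*(b + 4)*(b - 5)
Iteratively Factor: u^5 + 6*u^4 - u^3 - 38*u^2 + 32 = (u + 1)*(u^4 + 5*u^3 - 6*u^2 - 32*u + 32) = (u - 1)*(u + 1)*(u^3 + 6*u^2 - 32) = (u - 2)*(u - 1)*(u + 1)*(u^2 + 8*u + 16) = (u - 2)*(u - 1)*(u + 1)*(u + 4)*(u + 4)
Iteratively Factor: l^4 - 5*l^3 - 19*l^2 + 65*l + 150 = (l + 3)*(l^3 - 8*l^2 + 5*l + 50) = (l - 5)*(l + 3)*(l^2 - 3*l - 10) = (l - 5)*(l + 2)*(l + 3)*(l - 5)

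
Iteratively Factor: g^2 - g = (g)*(g - 1)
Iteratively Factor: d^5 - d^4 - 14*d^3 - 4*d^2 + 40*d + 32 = (d + 1)*(d^4 - 2*d^3 - 12*d^2 + 8*d + 32) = (d - 4)*(d + 1)*(d^3 + 2*d^2 - 4*d - 8) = (d - 4)*(d - 2)*(d + 1)*(d^2 + 4*d + 4) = (d - 4)*(d - 2)*(d + 1)*(d + 2)*(d + 2)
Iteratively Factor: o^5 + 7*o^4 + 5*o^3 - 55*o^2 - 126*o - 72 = (o + 3)*(o^4 + 4*o^3 - 7*o^2 - 34*o - 24) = (o + 2)*(o + 3)*(o^3 + 2*o^2 - 11*o - 12) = (o + 2)*(o + 3)*(o + 4)*(o^2 - 2*o - 3) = (o + 1)*(o + 2)*(o + 3)*(o + 4)*(o - 3)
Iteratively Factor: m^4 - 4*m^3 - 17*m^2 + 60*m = (m + 4)*(m^3 - 8*m^2 + 15*m) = (m - 5)*(m + 4)*(m^2 - 3*m) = m*(m - 5)*(m + 4)*(m - 3)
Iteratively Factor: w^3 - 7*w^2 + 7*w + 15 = (w - 3)*(w^2 - 4*w - 5) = (w - 3)*(w + 1)*(w - 5)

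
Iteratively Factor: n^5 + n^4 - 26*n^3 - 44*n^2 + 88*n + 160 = (n + 4)*(n^4 - 3*n^3 - 14*n^2 + 12*n + 40) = (n + 2)*(n + 4)*(n^3 - 5*n^2 - 4*n + 20) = (n + 2)^2*(n + 4)*(n^2 - 7*n + 10) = (n - 2)*(n + 2)^2*(n + 4)*(n - 5)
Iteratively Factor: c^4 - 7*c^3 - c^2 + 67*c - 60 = (c - 5)*(c^3 - 2*c^2 - 11*c + 12) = (c - 5)*(c + 3)*(c^2 - 5*c + 4) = (c - 5)*(c - 4)*(c + 3)*(c - 1)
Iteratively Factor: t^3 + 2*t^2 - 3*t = (t + 3)*(t^2 - t) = (t - 1)*(t + 3)*(t)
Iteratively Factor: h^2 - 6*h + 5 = (h - 5)*(h - 1)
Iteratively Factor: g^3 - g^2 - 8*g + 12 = (g - 2)*(g^2 + g - 6) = (g - 2)*(g + 3)*(g - 2)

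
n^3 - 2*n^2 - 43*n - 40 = (n - 8)*(n + 1)*(n + 5)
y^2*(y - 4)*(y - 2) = y^4 - 6*y^3 + 8*y^2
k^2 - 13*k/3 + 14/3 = (k - 7/3)*(k - 2)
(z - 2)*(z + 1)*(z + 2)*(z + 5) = z^4 + 6*z^3 + z^2 - 24*z - 20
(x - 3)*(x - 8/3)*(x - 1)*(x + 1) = x^4 - 17*x^3/3 + 7*x^2 + 17*x/3 - 8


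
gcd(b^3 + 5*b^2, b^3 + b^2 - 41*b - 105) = b + 5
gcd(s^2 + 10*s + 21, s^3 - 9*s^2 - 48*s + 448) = s + 7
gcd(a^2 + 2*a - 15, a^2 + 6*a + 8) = 1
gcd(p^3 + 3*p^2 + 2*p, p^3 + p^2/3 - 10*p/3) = p^2 + 2*p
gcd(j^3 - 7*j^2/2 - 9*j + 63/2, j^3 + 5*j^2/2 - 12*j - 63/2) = j^2 - j/2 - 21/2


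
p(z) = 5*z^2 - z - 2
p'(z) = 10*z - 1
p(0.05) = -2.04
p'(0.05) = -0.50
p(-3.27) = 54.73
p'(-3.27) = -33.70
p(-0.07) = -1.91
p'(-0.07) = -1.70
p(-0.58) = 0.26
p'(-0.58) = -6.80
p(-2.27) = 26.03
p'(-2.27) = -23.70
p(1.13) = 3.25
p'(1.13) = 10.30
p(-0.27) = -1.37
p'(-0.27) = -3.70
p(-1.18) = 6.14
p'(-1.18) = -12.80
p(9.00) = 394.00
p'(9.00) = 89.00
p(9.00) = 394.00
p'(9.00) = 89.00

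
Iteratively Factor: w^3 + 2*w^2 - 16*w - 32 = (w + 4)*(w^2 - 2*w - 8) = (w + 2)*(w + 4)*(w - 4)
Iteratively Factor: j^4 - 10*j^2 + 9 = (j - 1)*(j^3 + j^2 - 9*j - 9) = (j - 3)*(j - 1)*(j^2 + 4*j + 3) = (j - 3)*(j - 1)*(j + 1)*(j + 3)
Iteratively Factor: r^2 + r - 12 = (r - 3)*(r + 4)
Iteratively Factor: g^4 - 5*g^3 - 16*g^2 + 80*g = (g + 4)*(g^3 - 9*g^2 + 20*g) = (g - 5)*(g + 4)*(g^2 - 4*g) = (g - 5)*(g - 4)*(g + 4)*(g)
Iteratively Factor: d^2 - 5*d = (d)*(d - 5)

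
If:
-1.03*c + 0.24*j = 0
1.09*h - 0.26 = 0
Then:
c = 0.233009708737864*j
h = 0.24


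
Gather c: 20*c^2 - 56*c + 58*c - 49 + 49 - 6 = 20*c^2 + 2*c - 6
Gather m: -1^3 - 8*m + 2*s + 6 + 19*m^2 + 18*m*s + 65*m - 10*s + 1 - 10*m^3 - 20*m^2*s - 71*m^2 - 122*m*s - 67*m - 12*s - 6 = -10*m^3 + m^2*(-20*s - 52) + m*(-104*s - 10) - 20*s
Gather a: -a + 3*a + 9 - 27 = 2*a - 18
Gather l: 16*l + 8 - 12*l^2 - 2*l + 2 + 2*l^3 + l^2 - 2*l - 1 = 2*l^3 - 11*l^2 + 12*l + 9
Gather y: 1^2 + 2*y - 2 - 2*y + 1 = 0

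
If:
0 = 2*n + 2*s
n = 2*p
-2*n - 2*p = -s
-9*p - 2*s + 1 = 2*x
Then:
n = 0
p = 0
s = 0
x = 1/2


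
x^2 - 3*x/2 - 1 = (x - 2)*(x + 1/2)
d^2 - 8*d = d*(d - 8)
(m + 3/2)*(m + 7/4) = m^2 + 13*m/4 + 21/8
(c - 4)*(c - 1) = c^2 - 5*c + 4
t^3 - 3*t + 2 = (t - 1)^2*(t + 2)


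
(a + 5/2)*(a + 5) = a^2 + 15*a/2 + 25/2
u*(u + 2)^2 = u^3 + 4*u^2 + 4*u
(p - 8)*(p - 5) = p^2 - 13*p + 40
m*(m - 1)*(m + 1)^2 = m^4 + m^3 - m^2 - m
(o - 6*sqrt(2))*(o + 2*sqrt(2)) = o^2 - 4*sqrt(2)*o - 24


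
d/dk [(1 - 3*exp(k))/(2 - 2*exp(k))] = -1/(4*sinh(k/2)^2)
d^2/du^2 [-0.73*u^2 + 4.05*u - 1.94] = -1.46000000000000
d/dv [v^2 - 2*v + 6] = 2*v - 2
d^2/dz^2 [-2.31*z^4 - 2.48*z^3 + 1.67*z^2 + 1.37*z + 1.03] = -27.72*z^2 - 14.88*z + 3.34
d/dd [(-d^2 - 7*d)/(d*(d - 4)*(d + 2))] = (d^2 + 14*d - 6)/(d^4 - 4*d^3 - 12*d^2 + 32*d + 64)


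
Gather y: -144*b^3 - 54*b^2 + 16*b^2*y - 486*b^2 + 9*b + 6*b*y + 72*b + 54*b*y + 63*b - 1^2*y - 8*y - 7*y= -144*b^3 - 540*b^2 + 144*b + y*(16*b^2 + 60*b - 16)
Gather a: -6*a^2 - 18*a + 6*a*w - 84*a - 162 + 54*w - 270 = -6*a^2 + a*(6*w - 102) + 54*w - 432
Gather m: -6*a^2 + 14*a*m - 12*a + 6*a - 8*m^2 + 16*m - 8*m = -6*a^2 - 6*a - 8*m^2 + m*(14*a + 8)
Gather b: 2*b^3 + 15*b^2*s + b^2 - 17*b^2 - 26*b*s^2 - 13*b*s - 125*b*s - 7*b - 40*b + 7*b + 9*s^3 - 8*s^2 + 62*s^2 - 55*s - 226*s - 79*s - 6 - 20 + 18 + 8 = 2*b^3 + b^2*(15*s - 16) + b*(-26*s^2 - 138*s - 40) + 9*s^3 + 54*s^2 - 360*s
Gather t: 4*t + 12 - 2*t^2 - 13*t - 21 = -2*t^2 - 9*t - 9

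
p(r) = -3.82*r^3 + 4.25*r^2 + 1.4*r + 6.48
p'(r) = -11.46*r^2 + 8.5*r + 1.4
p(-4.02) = 317.70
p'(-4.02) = -217.97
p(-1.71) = 35.61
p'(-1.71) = -46.65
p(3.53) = -103.65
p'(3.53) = -111.40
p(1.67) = 2.88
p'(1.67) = -16.37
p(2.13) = -8.17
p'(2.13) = -32.49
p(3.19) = -69.81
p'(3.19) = -88.10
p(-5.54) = 778.68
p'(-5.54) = -397.42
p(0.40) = 7.48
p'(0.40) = 2.97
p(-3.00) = 143.67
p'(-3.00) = -127.24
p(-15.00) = 13834.23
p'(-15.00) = -2704.60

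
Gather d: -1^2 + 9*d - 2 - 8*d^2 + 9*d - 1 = -8*d^2 + 18*d - 4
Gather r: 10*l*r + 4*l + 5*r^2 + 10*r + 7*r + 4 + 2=4*l + 5*r^2 + r*(10*l + 17) + 6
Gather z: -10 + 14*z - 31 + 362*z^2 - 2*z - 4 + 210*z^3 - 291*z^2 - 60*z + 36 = 210*z^3 + 71*z^2 - 48*z - 9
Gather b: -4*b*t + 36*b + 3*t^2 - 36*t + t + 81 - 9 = b*(36 - 4*t) + 3*t^2 - 35*t + 72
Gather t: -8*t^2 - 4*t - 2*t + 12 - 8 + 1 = -8*t^2 - 6*t + 5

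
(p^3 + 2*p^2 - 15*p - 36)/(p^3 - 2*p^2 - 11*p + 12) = (p + 3)/(p - 1)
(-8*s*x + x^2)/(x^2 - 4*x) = (-8*s + x)/(x - 4)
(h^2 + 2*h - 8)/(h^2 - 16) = (h - 2)/(h - 4)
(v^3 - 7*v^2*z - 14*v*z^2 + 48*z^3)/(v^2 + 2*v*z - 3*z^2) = (-v^2 + 10*v*z - 16*z^2)/(-v + z)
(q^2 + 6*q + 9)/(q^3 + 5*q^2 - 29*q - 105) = (q + 3)/(q^2 + 2*q - 35)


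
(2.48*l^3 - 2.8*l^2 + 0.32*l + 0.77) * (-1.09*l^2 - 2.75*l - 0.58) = -2.7032*l^5 - 3.768*l^4 + 5.9128*l^3 - 0.0953000000000002*l^2 - 2.3031*l - 0.4466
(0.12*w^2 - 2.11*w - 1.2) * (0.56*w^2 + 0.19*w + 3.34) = 0.0672*w^4 - 1.1588*w^3 - 0.6721*w^2 - 7.2754*w - 4.008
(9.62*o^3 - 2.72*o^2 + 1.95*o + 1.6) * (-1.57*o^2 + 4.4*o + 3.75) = -15.1034*o^5 + 46.5984*o^4 + 21.0455*o^3 - 4.132*o^2 + 14.3525*o + 6.0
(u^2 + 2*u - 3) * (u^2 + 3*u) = u^4 + 5*u^3 + 3*u^2 - 9*u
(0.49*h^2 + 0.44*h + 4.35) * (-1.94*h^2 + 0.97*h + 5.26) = -0.9506*h^4 - 0.3783*h^3 - 5.4348*h^2 + 6.5339*h + 22.881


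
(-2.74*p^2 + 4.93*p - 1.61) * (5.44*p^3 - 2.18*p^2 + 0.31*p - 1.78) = -14.9056*p^5 + 32.7924*p^4 - 20.3552*p^3 + 9.9153*p^2 - 9.2745*p + 2.8658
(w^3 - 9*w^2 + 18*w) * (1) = w^3 - 9*w^2 + 18*w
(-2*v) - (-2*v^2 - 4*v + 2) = 2*v^2 + 2*v - 2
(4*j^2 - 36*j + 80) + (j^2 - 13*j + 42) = 5*j^2 - 49*j + 122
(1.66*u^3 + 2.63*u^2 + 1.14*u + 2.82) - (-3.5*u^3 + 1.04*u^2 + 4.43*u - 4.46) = 5.16*u^3 + 1.59*u^2 - 3.29*u + 7.28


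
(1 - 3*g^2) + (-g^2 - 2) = -4*g^2 - 1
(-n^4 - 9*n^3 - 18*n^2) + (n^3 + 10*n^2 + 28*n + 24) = -n^4 - 8*n^3 - 8*n^2 + 28*n + 24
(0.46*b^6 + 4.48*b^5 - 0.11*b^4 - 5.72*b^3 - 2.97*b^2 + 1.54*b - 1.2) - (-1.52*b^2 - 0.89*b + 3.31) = 0.46*b^6 + 4.48*b^5 - 0.11*b^4 - 5.72*b^3 - 1.45*b^2 + 2.43*b - 4.51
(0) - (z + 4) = -z - 4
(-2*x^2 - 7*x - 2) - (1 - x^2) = -x^2 - 7*x - 3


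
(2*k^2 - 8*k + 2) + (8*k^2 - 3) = 10*k^2 - 8*k - 1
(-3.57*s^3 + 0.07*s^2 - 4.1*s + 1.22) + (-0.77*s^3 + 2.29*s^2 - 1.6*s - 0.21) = -4.34*s^3 + 2.36*s^2 - 5.7*s + 1.01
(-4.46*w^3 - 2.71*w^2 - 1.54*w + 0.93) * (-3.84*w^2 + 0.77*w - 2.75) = 17.1264*w^5 + 6.9722*w^4 + 16.0919*w^3 + 2.6955*w^2 + 4.9511*w - 2.5575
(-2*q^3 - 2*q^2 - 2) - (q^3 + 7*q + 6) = -3*q^3 - 2*q^2 - 7*q - 8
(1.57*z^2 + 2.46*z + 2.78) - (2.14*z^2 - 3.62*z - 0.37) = -0.57*z^2 + 6.08*z + 3.15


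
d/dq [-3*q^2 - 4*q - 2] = -6*q - 4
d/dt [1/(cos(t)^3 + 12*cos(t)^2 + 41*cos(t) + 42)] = (3*cos(t)^2 + 24*cos(t) + 41)*sin(t)/(cos(t)^3 + 12*cos(t)^2 + 41*cos(t) + 42)^2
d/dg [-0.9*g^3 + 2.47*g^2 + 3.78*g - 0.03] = -2.7*g^2 + 4.94*g + 3.78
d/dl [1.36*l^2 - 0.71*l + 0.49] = 2.72*l - 0.71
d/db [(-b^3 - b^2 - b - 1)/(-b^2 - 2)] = (b^4 + 5*b^2 + 2*b + 2)/(b^4 + 4*b^2 + 4)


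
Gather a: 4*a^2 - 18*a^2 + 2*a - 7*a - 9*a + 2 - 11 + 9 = -14*a^2 - 14*a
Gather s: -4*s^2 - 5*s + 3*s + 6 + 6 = -4*s^2 - 2*s + 12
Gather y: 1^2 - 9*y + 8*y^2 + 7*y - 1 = 8*y^2 - 2*y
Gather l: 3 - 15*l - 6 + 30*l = 15*l - 3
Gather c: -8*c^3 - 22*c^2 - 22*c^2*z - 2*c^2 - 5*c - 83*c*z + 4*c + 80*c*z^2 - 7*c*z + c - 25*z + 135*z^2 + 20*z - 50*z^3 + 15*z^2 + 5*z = -8*c^3 + c^2*(-22*z - 24) + c*(80*z^2 - 90*z) - 50*z^3 + 150*z^2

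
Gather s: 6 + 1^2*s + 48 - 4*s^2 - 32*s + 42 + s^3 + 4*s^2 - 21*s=s^3 - 52*s + 96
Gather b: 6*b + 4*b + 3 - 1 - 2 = 10*b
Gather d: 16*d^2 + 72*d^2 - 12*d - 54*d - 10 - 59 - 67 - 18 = 88*d^2 - 66*d - 154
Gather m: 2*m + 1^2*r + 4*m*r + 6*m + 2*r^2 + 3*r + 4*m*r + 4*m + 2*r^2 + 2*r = m*(8*r + 12) + 4*r^2 + 6*r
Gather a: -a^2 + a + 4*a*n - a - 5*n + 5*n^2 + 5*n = -a^2 + 4*a*n + 5*n^2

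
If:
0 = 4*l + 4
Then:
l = -1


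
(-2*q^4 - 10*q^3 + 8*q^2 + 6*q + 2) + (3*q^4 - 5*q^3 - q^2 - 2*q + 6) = q^4 - 15*q^3 + 7*q^2 + 4*q + 8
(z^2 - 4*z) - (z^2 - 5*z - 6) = z + 6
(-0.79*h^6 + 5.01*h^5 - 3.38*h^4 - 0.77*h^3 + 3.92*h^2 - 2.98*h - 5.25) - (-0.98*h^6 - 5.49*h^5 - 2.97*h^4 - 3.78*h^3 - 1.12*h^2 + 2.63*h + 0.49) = 0.19*h^6 + 10.5*h^5 - 0.41*h^4 + 3.01*h^3 + 5.04*h^2 - 5.61*h - 5.74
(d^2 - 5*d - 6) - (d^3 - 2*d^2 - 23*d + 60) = -d^3 + 3*d^2 + 18*d - 66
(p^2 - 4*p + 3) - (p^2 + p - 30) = 33 - 5*p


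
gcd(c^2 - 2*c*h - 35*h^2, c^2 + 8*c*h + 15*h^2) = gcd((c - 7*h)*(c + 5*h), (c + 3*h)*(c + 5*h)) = c + 5*h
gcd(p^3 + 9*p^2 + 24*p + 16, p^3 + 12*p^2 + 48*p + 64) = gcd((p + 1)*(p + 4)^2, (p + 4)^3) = p^2 + 8*p + 16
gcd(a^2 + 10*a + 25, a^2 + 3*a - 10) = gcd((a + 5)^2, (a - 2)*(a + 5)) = a + 5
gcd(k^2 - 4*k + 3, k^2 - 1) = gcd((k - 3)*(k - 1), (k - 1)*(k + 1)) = k - 1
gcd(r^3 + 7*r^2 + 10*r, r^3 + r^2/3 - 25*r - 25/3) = r + 5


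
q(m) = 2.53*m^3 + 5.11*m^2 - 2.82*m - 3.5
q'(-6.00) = 209.10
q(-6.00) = -349.10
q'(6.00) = 331.74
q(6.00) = 710.02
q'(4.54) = 200.02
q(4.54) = 325.77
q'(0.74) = 8.90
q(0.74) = -1.76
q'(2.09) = 51.69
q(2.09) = 36.02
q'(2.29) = 60.39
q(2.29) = 47.22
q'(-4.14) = 84.96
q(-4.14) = -83.77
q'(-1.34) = -2.89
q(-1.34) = 3.37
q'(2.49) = 69.69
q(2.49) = 60.22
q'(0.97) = 14.23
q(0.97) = 0.88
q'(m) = 7.59*m^2 + 10.22*m - 2.82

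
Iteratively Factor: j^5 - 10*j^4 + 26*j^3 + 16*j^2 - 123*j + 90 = (j - 3)*(j^4 - 7*j^3 + 5*j^2 + 31*j - 30) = (j - 3)*(j - 1)*(j^3 - 6*j^2 - j + 30) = (j - 3)*(j - 1)*(j + 2)*(j^2 - 8*j + 15) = (j - 3)^2*(j - 1)*(j + 2)*(j - 5)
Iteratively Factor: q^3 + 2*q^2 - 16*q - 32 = (q - 4)*(q^2 + 6*q + 8) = (q - 4)*(q + 2)*(q + 4)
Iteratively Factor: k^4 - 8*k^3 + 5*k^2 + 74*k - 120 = (k - 4)*(k^3 - 4*k^2 - 11*k + 30) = (k - 5)*(k - 4)*(k^2 + k - 6) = (k - 5)*(k - 4)*(k + 3)*(k - 2)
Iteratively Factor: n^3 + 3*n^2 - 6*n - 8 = (n - 2)*(n^2 + 5*n + 4) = (n - 2)*(n + 1)*(n + 4)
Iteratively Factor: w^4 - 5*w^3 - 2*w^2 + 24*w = (w)*(w^3 - 5*w^2 - 2*w + 24) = w*(w - 3)*(w^2 - 2*w - 8) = w*(w - 3)*(w + 2)*(w - 4)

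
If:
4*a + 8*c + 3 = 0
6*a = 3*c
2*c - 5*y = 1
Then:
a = -3/20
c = -3/10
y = -8/25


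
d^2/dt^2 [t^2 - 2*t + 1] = 2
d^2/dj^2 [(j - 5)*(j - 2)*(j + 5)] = 6*j - 4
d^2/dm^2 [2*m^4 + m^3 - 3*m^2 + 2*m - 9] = 24*m^2 + 6*m - 6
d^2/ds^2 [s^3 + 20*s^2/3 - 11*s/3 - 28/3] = 6*s + 40/3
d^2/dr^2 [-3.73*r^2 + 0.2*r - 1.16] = -7.46000000000000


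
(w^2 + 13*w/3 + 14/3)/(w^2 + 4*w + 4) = (w + 7/3)/(w + 2)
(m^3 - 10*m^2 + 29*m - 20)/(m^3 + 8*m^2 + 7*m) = (m^3 - 10*m^2 + 29*m - 20)/(m*(m^2 + 8*m + 7))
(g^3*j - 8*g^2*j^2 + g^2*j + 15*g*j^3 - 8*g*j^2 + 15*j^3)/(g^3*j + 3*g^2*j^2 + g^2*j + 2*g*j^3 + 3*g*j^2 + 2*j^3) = (g^2 - 8*g*j + 15*j^2)/(g^2 + 3*g*j + 2*j^2)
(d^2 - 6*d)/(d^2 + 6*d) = (d - 6)/(d + 6)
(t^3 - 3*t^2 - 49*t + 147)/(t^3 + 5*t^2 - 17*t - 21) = (t - 7)/(t + 1)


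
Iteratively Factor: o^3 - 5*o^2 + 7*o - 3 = (o - 1)*(o^2 - 4*o + 3) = (o - 3)*(o - 1)*(o - 1)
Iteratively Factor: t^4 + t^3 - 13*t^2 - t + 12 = (t + 4)*(t^3 - 3*t^2 - t + 3) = (t - 3)*(t + 4)*(t^2 - 1) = (t - 3)*(t - 1)*(t + 4)*(t + 1)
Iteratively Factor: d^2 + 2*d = (d)*(d + 2)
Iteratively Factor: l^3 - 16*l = (l + 4)*(l^2 - 4*l) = (l - 4)*(l + 4)*(l)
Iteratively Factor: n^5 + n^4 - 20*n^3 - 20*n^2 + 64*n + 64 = (n + 4)*(n^4 - 3*n^3 - 8*n^2 + 12*n + 16) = (n - 4)*(n + 4)*(n^3 + n^2 - 4*n - 4) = (n - 4)*(n + 2)*(n + 4)*(n^2 - n - 2) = (n - 4)*(n + 1)*(n + 2)*(n + 4)*(n - 2)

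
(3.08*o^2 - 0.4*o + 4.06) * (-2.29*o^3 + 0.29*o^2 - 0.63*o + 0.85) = -7.0532*o^5 + 1.8092*o^4 - 11.3538*o^3 + 4.0474*o^2 - 2.8978*o + 3.451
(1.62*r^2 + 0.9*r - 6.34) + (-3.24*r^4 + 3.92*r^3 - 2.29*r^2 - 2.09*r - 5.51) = -3.24*r^4 + 3.92*r^3 - 0.67*r^2 - 1.19*r - 11.85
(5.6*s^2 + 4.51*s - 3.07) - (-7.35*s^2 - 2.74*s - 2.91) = 12.95*s^2 + 7.25*s - 0.16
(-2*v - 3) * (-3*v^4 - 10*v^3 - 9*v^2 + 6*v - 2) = 6*v^5 + 29*v^4 + 48*v^3 + 15*v^2 - 14*v + 6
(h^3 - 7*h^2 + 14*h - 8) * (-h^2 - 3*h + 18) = -h^5 + 4*h^4 + 25*h^3 - 160*h^2 + 276*h - 144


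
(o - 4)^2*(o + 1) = o^3 - 7*o^2 + 8*o + 16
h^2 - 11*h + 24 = (h - 8)*(h - 3)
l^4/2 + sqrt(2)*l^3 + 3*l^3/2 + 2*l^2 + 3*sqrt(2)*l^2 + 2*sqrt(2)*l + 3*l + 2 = (l/2 + 1)*(l + 1)*(l + sqrt(2))^2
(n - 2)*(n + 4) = n^2 + 2*n - 8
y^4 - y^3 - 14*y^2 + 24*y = y*(y - 3)*(y - 2)*(y + 4)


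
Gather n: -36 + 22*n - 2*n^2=-2*n^2 + 22*n - 36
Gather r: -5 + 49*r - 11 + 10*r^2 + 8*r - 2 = 10*r^2 + 57*r - 18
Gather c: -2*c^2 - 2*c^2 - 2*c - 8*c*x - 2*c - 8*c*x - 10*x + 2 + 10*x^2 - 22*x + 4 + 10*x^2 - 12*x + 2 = -4*c^2 + c*(-16*x - 4) + 20*x^2 - 44*x + 8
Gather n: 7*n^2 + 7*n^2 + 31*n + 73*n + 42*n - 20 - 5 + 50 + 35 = 14*n^2 + 146*n + 60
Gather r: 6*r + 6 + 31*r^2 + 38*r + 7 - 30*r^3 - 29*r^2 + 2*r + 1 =-30*r^3 + 2*r^2 + 46*r + 14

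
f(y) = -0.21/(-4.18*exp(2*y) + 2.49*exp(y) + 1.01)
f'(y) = -0.21*(8.36*exp(2*y) - 2.49*exp(y))/(-4.18*exp(2*y) + 2.49*exp(y) + 1.01)^2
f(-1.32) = -0.15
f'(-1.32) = 0.01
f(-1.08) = -0.15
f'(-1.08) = -0.01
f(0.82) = 0.01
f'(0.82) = -0.04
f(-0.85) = -0.16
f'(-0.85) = -0.06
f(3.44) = 0.00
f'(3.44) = -0.00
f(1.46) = 0.00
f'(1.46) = -0.01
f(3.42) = 0.00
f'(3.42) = -0.00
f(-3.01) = -0.19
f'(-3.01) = 0.02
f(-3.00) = -0.19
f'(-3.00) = 0.02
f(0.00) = 0.31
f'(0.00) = -2.67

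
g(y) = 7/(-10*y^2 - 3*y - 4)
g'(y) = 7*(20*y + 3)/(-10*y^2 - 3*y - 4)^2 = 7*(20*y + 3)/(10*y^2 + 3*y + 4)^2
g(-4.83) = -0.03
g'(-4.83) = -0.01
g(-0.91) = -0.73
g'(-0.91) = -1.17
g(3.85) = -0.04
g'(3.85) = 0.02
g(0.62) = -0.72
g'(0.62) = 1.14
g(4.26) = -0.04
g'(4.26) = 0.02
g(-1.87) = -0.21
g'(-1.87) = -0.22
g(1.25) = -0.30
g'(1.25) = 0.36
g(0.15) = -1.50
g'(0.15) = 1.92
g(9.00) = -0.00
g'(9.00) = 0.00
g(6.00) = -0.02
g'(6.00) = 0.01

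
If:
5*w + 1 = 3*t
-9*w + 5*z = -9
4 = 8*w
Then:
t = 7/6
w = 1/2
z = -9/10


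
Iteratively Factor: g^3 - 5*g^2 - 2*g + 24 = (g - 3)*(g^2 - 2*g - 8) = (g - 4)*(g - 3)*(g + 2)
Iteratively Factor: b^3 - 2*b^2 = (b - 2)*(b^2) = b*(b - 2)*(b)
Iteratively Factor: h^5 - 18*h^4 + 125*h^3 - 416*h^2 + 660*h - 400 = (h - 4)*(h^4 - 14*h^3 + 69*h^2 - 140*h + 100) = (h - 5)*(h - 4)*(h^3 - 9*h^2 + 24*h - 20) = (h - 5)*(h - 4)*(h - 2)*(h^2 - 7*h + 10) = (h - 5)*(h - 4)*(h - 2)^2*(h - 5)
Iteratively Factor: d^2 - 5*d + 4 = (d - 4)*(d - 1)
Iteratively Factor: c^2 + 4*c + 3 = (c + 3)*(c + 1)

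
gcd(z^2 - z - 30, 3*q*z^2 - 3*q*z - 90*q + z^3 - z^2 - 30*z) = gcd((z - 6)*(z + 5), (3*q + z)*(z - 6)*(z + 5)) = z^2 - z - 30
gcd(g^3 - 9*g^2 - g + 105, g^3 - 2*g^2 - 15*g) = g^2 - 2*g - 15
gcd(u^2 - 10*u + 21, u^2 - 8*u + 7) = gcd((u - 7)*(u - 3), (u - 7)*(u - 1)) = u - 7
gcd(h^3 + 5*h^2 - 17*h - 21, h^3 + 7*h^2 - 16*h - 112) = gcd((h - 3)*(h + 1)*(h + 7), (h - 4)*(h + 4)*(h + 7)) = h + 7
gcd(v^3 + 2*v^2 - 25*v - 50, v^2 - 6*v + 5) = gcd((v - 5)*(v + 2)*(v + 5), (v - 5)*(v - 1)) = v - 5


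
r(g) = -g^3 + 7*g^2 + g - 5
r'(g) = -3*g^2 + 14*g + 1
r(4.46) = 49.98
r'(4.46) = 3.77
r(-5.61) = 386.25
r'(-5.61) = -171.96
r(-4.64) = 240.96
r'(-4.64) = -128.55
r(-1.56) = 14.27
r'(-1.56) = -28.14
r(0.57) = -2.34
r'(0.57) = 8.01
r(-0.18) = -4.95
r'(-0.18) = -1.62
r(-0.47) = -3.82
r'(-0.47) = -6.24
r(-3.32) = 105.43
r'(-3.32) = -78.55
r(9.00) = -158.00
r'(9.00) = -116.00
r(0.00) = -5.00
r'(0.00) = 1.00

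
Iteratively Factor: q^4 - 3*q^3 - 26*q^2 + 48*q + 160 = (q - 5)*(q^3 + 2*q^2 - 16*q - 32) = (q - 5)*(q + 4)*(q^2 - 2*q - 8) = (q - 5)*(q - 4)*(q + 4)*(q + 2)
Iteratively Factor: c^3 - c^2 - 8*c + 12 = (c - 2)*(c^2 + c - 6) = (c - 2)*(c + 3)*(c - 2)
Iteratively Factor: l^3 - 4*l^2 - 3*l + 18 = (l - 3)*(l^2 - l - 6) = (l - 3)^2*(l + 2)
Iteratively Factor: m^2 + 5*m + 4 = (m + 1)*(m + 4)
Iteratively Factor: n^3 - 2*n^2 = (n)*(n^2 - 2*n) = n^2*(n - 2)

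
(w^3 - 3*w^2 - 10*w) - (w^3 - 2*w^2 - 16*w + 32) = -w^2 + 6*w - 32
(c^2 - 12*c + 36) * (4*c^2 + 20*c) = 4*c^4 - 28*c^3 - 96*c^2 + 720*c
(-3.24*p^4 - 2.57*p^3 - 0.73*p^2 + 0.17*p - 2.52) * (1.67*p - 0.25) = -5.4108*p^5 - 3.4819*p^4 - 0.5766*p^3 + 0.4664*p^2 - 4.2509*p + 0.63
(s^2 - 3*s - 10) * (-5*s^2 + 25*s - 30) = -5*s^4 + 40*s^3 - 55*s^2 - 160*s + 300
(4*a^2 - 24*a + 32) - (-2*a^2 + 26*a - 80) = 6*a^2 - 50*a + 112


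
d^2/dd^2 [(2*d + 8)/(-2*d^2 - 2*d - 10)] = 2*(-(d + 4)*(2*d + 1)^2 + (3*d + 5)*(d^2 + d + 5))/(d^2 + d + 5)^3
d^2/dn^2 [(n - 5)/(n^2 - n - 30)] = 2*(3*(2 - n)*(-n^2 + n + 30) - (n - 5)*(2*n - 1)^2)/(-n^2 + n + 30)^3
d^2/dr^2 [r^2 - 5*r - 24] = 2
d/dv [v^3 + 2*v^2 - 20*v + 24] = 3*v^2 + 4*v - 20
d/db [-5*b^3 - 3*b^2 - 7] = 3*b*(-5*b - 2)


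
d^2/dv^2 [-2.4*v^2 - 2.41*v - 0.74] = -4.80000000000000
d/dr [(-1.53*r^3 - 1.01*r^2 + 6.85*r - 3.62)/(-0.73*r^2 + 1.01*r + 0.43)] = (1.1169*r^4 - 3.0906*r^3 + 2.0067*r^2 - 6.1538*r + 6.6017)/(0.5329*r^4 - 1.4746*r^3 + 0.3923*r^2 + 0.8686*r + 0.1849)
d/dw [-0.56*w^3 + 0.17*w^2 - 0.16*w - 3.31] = -1.68*w^2 + 0.34*w - 0.16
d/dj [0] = 0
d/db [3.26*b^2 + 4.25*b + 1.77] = 6.52*b + 4.25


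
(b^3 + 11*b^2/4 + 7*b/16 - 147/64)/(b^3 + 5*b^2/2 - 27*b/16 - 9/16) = (16*b^2 + 56*b + 49)/(4*(4*b^2 + 13*b + 3))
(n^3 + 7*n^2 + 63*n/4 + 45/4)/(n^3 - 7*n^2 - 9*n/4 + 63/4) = (2*n^2 + 11*n + 15)/(2*n^2 - 17*n + 21)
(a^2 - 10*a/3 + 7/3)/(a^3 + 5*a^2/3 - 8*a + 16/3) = (3*a - 7)/(3*a^2 + 8*a - 16)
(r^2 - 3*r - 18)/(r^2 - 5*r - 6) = (r + 3)/(r + 1)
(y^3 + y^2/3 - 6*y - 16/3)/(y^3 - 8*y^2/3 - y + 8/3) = (y + 2)/(y - 1)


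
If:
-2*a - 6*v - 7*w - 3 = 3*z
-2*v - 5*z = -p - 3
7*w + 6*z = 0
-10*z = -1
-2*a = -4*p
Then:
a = -102/35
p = -51/35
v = 73/140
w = -3/35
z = 1/10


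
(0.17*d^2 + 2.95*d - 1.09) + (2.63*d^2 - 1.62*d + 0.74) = 2.8*d^2 + 1.33*d - 0.35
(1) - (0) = 1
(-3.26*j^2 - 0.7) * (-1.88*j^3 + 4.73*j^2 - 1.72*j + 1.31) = 6.1288*j^5 - 15.4198*j^4 + 6.9232*j^3 - 7.5816*j^2 + 1.204*j - 0.917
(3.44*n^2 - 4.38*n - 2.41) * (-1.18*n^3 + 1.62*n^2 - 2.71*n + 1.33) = -4.0592*n^5 + 10.7412*n^4 - 13.5742*n^3 + 12.5408*n^2 + 0.7057*n - 3.2053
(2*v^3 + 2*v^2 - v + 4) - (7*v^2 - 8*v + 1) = 2*v^3 - 5*v^2 + 7*v + 3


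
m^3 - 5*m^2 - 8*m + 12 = (m - 6)*(m - 1)*(m + 2)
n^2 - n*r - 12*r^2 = (n - 4*r)*(n + 3*r)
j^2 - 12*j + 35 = (j - 7)*(j - 5)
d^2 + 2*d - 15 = (d - 3)*(d + 5)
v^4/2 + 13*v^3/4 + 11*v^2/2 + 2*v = v*(v/2 + 1)*(v + 1/2)*(v + 4)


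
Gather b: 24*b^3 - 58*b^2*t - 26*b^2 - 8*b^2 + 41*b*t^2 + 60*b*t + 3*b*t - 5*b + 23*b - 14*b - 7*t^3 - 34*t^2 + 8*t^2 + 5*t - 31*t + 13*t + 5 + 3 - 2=24*b^3 + b^2*(-58*t - 34) + b*(41*t^2 + 63*t + 4) - 7*t^3 - 26*t^2 - 13*t + 6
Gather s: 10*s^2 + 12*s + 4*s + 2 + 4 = 10*s^2 + 16*s + 6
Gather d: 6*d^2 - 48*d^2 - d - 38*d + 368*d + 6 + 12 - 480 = -42*d^2 + 329*d - 462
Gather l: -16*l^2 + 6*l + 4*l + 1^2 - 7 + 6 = -16*l^2 + 10*l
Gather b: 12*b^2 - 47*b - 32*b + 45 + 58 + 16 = 12*b^2 - 79*b + 119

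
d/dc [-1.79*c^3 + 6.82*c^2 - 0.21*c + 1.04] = -5.37*c^2 + 13.64*c - 0.21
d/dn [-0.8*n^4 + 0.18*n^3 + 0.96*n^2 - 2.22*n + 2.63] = -3.2*n^3 + 0.54*n^2 + 1.92*n - 2.22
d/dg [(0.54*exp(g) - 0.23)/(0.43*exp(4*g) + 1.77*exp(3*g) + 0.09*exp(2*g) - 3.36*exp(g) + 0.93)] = (-0.6966*exp(4*g) - 1.516*exp(3*g) + 1.1727*exp(2*g) + 0.0414000000000001*exp(g) - 0.2706)*exp(g)/(0.1849*exp(8*g) + 1.5222*exp(7*g) + 3.2103*exp(6*g) - 2.571*exp(5*g) - 11.0865*exp(4*g) + 2.6874*exp(3*g) + 11.457*exp(2*g) - 6.2496*exp(g) + 0.8649)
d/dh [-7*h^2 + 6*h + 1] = 6 - 14*h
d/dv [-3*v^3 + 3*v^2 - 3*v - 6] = -9*v^2 + 6*v - 3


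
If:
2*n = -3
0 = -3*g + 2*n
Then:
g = -1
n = -3/2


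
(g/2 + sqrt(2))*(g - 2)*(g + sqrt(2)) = g^3/2 - g^2 + 3*sqrt(2)*g^2/2 - 3*sqrt(2)*g + 2*g - 4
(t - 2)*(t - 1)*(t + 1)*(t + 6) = t^4 + 4*t^3 - 13*t^2 - 4*t + 12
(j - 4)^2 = j^2 - 8*j + 16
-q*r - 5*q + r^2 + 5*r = (-q + r)*(r + 5)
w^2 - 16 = (w - 4)*(w + 4)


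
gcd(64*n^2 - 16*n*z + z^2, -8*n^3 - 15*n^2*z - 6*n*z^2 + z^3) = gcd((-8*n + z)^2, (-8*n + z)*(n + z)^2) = -8*n + z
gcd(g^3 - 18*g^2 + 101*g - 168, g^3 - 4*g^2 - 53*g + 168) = g^2 - 11*g + 24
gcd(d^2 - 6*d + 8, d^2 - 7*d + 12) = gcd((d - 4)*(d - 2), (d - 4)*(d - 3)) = d - 4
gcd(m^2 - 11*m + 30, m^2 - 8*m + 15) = m - 5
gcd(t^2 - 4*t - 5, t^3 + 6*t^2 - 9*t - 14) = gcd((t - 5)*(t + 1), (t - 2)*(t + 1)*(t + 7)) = t + 1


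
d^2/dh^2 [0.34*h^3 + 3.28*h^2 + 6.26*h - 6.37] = 2.04*h + 6.56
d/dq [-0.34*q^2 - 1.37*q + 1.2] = -0.68*q - 1.37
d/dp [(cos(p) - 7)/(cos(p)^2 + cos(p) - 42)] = (cos(p)^2 - 14*cos(p) + 35)*sin(p)/(cos(p)^2 + cos(p) - 42)^2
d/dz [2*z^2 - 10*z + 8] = 4*z - 10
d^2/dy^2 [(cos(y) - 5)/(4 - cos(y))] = (sin(y)^2 - 4*cos(y) + 1)/(cos(y) - 4)^3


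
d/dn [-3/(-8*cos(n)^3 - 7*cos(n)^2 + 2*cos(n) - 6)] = 6*(12*cos(n)^2 + 7*cos(n) - 1)*sin(n)/(8*cos(n)^3 + 7*cos(n)^2 - 2*cos(n) + 6)^2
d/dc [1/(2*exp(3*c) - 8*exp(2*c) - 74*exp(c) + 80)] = (-3*exp(2*c) + 8*exp(c) + 37)*exp(c)/(2*(exp(3*c) - 4*exp(2*c) - 37*exp(c) + 40)^2)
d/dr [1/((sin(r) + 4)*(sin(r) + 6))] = -2*(sin(r) + 5)*cos(r)/((sin(r) + 4)^2*(sin(r) + 6)^2)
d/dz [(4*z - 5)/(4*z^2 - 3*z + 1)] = (-16*z^2 + 40*z - 11)/(16*z^4 - 24*z^3 + 17*z^2 - 6*z + 1)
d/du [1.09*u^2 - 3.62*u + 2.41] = 2.18*u - 3.62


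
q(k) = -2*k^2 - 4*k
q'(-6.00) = 20.00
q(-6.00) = -48.00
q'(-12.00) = 44.00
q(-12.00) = -240.00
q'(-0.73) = -1.08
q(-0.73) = 1.85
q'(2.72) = -14.88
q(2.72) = -25.68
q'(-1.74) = 2.96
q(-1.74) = 0.90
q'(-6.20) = 20.80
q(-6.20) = -52.08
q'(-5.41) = 17.64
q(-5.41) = -36.90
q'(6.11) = -28.44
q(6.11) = -99.10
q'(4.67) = -22.68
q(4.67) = -62.30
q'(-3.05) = 8.20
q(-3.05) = -6.40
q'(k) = -4*k - 4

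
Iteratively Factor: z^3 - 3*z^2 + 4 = (z - 2)*(z^2 - z - 2) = (z - 2)*(z + 1)*(z - 2)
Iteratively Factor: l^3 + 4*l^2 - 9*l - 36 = (l - 3)*(l^2 + 7*l + 12) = (l - 3)*(l + 3)*(l + 4)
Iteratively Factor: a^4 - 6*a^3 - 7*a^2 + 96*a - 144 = (a - 4)*(a^3 - 2*a^2 - 15*a + 36) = (a - 4)*(a + 4)*(a^2 - 6*a + 9) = (a - 4)*(a - 3)*(a + 4)*(a - 3)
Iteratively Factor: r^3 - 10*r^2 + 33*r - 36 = (r - 3)*(r^2 - 7*r + 12) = (r - 3)^2*(r - 4)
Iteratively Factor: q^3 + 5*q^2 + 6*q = (q)*(q^2 + 5*q + 6) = q*(q + 2)*(q + 3)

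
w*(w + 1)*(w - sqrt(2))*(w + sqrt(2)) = w^4 + w^3 - 2*w^2 - 2*w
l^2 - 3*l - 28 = (l - 7)*(l + 4)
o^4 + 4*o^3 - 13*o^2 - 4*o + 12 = (o - 2)*(o - 1)*(o + 1)*(o + 6)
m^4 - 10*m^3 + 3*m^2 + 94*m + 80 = (m - 8)*(m - 5)*(m + 1)*(m + 2)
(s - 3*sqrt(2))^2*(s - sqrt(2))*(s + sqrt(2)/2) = s^4 - 13*sqrt(2)*s^3/2 + 23*s^2 - 3*sqrt(2)*s - 18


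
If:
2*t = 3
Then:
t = 3/2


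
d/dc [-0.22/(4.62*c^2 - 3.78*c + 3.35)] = (2.0328*c - 0.8316)/(4.62*c^2 - 3.78*c + 3.35)^2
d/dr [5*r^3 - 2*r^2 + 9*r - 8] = 15*r^2 - 4*r + 9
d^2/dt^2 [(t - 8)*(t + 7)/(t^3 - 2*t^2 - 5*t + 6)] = 2*(t^6 - 3*t^5 - 315*t^4 + 835*t^3 + 240*t^2 - 708*t - 2066)/(t^9 - 6*t^8 - 3*t^7 + 70*t^6 - 57*t^5 - 258*t^4 + 343*t^3 + 234*t^2 - 540*t + 216)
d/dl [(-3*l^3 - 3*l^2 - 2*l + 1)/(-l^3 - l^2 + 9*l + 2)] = (-58*l^3 - 44*l^2 - 10*l - 13)/(l^6 + 2*l^5 - 17*l^4 - 22*l^3 + 77*l^2 + 36*l + 4)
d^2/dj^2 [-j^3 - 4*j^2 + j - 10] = -6*j - 8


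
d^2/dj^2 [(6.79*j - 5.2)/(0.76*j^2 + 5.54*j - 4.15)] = ((1.52*j + 5.54)*(3.04*j + 11.08)*(6.79*j - 5.2) - (30.9624*j + 67.3292)*(0.76*j^2 + 5.54*j - 4.15))/(0.76*j^2 + 5.54*j - 4.15)^3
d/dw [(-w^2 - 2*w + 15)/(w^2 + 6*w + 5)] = -4/(w^2 + 2*w + 1)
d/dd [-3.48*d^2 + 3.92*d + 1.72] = 3.92 - 6.96*d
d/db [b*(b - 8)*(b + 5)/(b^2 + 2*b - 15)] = (b^2 - 6*b + 24)/(b^2 - 6*b + 9)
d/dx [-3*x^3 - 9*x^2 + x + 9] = -9*x^2 - 18*x + 1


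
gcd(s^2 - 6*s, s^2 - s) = s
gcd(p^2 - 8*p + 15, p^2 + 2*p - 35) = p - 5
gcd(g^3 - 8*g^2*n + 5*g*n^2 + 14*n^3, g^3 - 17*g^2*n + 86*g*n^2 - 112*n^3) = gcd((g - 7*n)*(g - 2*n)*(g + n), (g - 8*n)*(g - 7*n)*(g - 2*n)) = g^2 - 9*g*n + 14*n^2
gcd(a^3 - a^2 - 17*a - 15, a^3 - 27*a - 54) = a + 3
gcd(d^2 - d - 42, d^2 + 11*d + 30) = d + 6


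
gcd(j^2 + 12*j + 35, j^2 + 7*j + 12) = 1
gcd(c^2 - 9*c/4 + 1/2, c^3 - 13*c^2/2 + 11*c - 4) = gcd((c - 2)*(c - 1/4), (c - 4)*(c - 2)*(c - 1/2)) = c - 2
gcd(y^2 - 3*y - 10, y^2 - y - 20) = y - 5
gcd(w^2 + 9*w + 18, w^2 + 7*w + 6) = w + 6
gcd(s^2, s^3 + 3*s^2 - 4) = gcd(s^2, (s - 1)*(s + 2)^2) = 1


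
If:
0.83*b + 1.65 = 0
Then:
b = -1.99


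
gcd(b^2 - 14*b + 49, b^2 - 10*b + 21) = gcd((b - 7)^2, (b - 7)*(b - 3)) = b - 7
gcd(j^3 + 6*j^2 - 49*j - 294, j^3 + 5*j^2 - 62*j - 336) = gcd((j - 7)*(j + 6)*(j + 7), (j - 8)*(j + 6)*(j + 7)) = j^2 + 13*j + 42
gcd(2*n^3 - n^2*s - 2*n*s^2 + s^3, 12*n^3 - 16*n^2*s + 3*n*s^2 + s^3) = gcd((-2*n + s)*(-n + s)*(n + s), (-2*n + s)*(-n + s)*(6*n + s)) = 2*n^2 - 3*n*s + s^2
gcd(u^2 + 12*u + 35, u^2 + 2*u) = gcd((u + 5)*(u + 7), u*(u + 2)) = 1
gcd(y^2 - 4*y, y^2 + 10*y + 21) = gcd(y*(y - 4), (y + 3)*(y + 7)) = 1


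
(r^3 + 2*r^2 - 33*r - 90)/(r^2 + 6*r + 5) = (r^2 - 3*r - 18)/(r + 1)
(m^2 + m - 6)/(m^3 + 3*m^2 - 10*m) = (m + 3)/(m*(m + 5))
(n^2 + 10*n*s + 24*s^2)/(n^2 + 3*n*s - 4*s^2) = (-n - 6*s)/(-n + s)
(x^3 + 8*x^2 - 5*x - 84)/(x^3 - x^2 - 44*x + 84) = (x^2 + x - 12)/(x^2 - 8*x + 12)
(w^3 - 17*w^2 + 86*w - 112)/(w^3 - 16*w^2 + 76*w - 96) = (w - 7)/(w - 6)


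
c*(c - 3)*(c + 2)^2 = c^4 + c^3 - 8*c^2 - 12*c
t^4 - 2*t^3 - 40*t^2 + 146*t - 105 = (t - 5)*(t - 3)*(t - 1)*(t + 7)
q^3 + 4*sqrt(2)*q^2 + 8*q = q*(q + 2*sqrt(2))^2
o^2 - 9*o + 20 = (o - 5)*(o - 4)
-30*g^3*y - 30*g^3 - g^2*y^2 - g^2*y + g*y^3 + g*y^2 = (-6*g + y)*(5*g + y)*(g*y + g)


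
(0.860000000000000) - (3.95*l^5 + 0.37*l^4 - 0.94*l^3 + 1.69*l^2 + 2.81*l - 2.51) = -3.95*l^5 - 0.37*l^4 + 0.94*l^3 - 1.69*l^2 - 2.81*l + 3.37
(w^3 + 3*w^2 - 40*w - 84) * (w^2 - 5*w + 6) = w^5 - 2*w^4 - 49*w^3 + 134*w^2 + 180*w - 504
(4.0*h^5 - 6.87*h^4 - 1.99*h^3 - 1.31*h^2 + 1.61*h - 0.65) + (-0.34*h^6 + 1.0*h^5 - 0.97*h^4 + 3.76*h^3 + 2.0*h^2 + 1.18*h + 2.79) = -0.34*h^6 + 5.0*h^5 - 7.84*h^4 + 1.77*h^3 + 0.69*h^2 + 2.79*h + 2.14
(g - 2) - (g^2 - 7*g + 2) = -g^2 + 8*g - 4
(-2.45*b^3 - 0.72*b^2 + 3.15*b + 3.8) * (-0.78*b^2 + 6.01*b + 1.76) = 1.911*b^5 - 14.1629*b^4 - 11.0962*b^3 + 14.7003*b^2 + 28.382*b + 6.688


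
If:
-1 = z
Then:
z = -1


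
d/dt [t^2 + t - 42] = 2*t + 1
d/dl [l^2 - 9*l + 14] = 2*l - 9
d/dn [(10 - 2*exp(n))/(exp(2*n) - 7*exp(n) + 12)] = 2*((exp(n) - 5)*(2*exp(n) - 7) - exp(2*n) + 7*exp(n) - 12)*exp(n)/(exp(2*n) - 7*exp(n) + 12)^2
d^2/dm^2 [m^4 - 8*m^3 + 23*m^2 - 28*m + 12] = 12*m^2 - 48*m + 46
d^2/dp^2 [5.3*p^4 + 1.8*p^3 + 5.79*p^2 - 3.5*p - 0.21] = 63.6*p^2 + 10.8*p + 11.58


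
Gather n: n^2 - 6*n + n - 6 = n^2 - 5*n - 6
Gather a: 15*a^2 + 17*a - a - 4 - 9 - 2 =15*a^2 + 16*a - 15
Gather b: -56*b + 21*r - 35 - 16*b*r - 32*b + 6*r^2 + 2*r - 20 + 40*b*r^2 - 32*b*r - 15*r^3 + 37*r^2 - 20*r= b*(40*r^2 - 48*r - 88) - 15*r^3 + 43*r^2 + 3*r - 55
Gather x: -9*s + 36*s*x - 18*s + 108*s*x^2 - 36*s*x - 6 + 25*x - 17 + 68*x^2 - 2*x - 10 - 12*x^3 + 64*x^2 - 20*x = -27*s - 12*x^3 + x^2*(108*s + 132) + 3*x - 33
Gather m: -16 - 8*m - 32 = -8*m - 48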